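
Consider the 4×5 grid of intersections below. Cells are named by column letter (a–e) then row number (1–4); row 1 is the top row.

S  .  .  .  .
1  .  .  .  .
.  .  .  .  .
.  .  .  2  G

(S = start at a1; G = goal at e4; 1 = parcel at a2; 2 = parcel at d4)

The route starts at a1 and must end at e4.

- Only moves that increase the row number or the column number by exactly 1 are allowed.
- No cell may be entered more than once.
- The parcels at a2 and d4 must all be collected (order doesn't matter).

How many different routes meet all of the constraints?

10

A right/down-only route from a1 to e4 makes exactly 3 down-moves and 4 right-moves in some order.
With no other constraints that would be C(7,3) = 35 routes.
A monotone route can only reach the required cells in the order a2, d4, so split there and multiply the segment counts: a1→a2: 1; a2→d4: 10; d4→e4: 1; product = 10.
That gives 10 routes.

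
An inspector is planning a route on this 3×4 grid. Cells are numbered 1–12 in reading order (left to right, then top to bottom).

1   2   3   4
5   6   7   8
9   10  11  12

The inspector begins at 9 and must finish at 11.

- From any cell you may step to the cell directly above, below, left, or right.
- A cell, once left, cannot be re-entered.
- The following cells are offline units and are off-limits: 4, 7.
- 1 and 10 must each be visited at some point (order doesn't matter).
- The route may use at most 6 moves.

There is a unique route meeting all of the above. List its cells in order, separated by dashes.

9 - 5 - 1 - 2 - 6 - 10 - 11

The budget equals the shortest possible length, so every move has to be on a shortest route through the required cells.
Route from 9: up 2 to 1, right 1 to 2, down 2 to 10, right 1 to 11 — 6 moves in all.
Check: all required cells visited; 6 ≤ 6 moves.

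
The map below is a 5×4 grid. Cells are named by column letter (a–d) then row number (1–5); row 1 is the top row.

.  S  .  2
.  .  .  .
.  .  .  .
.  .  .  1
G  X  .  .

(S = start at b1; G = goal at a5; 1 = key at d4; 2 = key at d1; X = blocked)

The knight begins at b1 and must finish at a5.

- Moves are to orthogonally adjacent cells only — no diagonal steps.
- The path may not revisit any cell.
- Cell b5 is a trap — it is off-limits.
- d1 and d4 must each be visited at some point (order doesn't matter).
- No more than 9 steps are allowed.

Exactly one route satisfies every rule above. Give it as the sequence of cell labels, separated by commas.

b1, c1, d1, d2, d3, d4, c4, b4, a4, a5

Any route must reach d1 and d4 and still end at a5 within 9 moves, so the order of the required stops is forced.
Route from b1: right 2 to d1, down 3 to d4, left 3 to a4, down 1 to a5 — 9 moves in all.
Check: all required cells visited; 9 ≤ 9 moves.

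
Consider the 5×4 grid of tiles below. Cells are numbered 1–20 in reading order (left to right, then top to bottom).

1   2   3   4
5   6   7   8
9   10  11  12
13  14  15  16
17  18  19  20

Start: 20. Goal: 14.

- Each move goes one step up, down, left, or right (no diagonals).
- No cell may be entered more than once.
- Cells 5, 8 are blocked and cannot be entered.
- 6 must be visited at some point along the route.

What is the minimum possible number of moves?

Any route passes through 6 somewhere between 20 and 14. Summing Manhattan distances along the two legs (20 → 6 → 14) gives a lower bound of 5 + 2 = 7 moves.
A route of 7 moves achieves this: 20 → 16 → 12 → 11 → 7 → 6 → 10 → 14.
Since 7 matches the lower bound, it is optimal.

7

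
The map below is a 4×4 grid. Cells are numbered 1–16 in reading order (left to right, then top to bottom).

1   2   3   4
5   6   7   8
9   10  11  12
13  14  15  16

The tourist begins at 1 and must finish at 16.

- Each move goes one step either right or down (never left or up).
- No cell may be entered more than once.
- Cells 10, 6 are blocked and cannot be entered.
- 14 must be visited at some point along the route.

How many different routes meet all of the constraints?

1

A right/down-only route from 1 to 16 makes exactly 3 down-moves and 3 right-moves in some order.
With no other constraints that would be C(6,3) = 20 routes.
Split at 14 and multiply the segment counts (each segment already excludes blocked cells): 1→14: 1; 14→16: 1; product = 1.
That gives 1 route.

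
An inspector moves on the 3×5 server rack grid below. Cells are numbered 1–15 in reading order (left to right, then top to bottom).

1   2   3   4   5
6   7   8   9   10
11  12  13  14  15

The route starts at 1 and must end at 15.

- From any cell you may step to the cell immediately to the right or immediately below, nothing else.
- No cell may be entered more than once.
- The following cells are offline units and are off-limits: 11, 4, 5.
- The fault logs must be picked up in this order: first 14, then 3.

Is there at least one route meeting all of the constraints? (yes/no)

no

3 lies above 14, so going from 14 to 3 would need an upward move — but moves only go right/down, so 14 cannot be visited before 3.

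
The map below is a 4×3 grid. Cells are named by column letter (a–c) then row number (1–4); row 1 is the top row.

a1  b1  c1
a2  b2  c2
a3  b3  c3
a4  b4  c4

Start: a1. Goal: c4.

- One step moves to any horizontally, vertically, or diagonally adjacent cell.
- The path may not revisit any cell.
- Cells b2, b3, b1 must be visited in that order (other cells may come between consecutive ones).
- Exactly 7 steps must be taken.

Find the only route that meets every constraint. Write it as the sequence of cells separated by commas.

The waypoints must appear in the order b2, b3, b1, with no cell reused.
Route from a1: down-right 1 to b2, down 1 to b3, up-left 1 to a2, up-right 1 to b1, down-right 1 to c2, down 2 to c4 — 7 moves in all.
Check: order respected (b2 at step 1, b3 at step 2, b1 at step 4); 7 moves as required.

a1, b2, b3, a2, b1, c2, c3, c4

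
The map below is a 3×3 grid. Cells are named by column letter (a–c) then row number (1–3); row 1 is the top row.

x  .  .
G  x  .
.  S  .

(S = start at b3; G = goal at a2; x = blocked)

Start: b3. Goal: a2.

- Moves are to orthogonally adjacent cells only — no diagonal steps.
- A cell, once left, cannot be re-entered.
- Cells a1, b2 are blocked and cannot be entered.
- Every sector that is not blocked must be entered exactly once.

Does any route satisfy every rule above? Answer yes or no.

Cell b1 has only one open neighbour but is neither the start nor the goal, so a Hamiltonian route would have to both enter and leave it through the same neighbour — impossible without revisiting.

no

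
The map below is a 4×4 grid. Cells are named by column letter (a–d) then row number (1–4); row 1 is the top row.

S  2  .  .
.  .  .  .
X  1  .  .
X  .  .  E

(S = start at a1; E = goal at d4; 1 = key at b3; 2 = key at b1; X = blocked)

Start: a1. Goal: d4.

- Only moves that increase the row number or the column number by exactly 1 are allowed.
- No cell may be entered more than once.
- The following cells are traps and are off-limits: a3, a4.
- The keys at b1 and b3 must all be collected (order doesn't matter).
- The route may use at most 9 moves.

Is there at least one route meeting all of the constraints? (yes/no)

yes

One route that works: a1 → b1 → b2 → b3 → b4 → c4 → d4.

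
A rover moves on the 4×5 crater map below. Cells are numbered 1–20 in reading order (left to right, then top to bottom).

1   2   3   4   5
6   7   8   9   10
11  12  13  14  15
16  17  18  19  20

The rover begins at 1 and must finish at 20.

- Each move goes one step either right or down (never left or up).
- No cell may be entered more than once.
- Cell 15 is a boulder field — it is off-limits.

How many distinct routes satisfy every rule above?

20

A right/down-only route from 1 to 20 makes exactly 3 down-moves and 4 right-moves in some order.
With no other constraints that would be C(7,3) = 35 routes.
Subtract routes through each blocked cell (inclusion–exclusion for overlaps): − through 15: 15 → 20.
That gives 20 routes.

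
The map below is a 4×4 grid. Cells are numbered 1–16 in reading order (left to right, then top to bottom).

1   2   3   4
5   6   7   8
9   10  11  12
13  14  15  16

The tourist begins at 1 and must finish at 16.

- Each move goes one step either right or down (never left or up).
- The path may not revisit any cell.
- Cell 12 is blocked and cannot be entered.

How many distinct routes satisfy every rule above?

10

A right/down-only route from 1 to 16 makes exactly 3 down-moves and 3 right-moves in some order.
With no other constraints that would be C(6,3) = 20 routes.
Subtract routes through each blocked cell (inclusion–exclusion for overlaps): − through 12: 10 → 10.
That gives 10 routes.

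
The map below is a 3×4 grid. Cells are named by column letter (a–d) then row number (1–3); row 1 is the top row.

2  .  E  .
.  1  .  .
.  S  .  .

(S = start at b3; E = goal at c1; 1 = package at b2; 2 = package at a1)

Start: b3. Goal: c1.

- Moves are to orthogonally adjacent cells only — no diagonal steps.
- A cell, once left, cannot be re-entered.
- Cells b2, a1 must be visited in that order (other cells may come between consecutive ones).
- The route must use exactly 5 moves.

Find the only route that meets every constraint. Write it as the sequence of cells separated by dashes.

The waypoints must appear in the order b2, a1, with no cell reused.
Route from b3: up to b2, left to a2, up to a1, 2× right (reaching c1) — 5 moves in all.
Check: order respected (1 at step 1, 2 at step 3); 5 moves as required.

b3 - b2 - a2 - a1 - b1 - c1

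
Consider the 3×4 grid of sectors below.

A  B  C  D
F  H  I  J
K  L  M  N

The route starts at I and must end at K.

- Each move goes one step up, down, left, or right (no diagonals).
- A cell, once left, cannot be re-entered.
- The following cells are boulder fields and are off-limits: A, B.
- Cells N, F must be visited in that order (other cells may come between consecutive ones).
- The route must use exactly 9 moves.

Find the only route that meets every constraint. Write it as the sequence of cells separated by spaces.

The waypoints must appear in the order N, F, with no cell reused.
Route from I: up to C, right to D, 2× down (reaching N), 2× left (reaching L), up to H, left to F, down to K — 9 moves in all.
Check: order respected (N at step 4, F at step 8); 9 moves as required.

I C D J N M L H F K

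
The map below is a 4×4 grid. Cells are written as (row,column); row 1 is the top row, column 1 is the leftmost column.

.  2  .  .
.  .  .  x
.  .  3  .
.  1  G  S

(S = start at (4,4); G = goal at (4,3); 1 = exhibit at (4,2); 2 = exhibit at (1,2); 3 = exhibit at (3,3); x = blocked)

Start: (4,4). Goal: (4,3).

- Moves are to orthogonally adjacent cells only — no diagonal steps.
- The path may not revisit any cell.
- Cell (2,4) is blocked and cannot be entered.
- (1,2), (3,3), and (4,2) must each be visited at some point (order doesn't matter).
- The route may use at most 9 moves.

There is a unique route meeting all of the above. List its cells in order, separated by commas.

The budget equals the shortest possible length, so every move has to be on a shortest route through the required cells.
Route from (4,4): up to (3,4), left to (3,3), 2× up (reaching (1,3)), left to (1,2), 3× down (reaching (4,2)), right to (4,3) — 9 moves in all.
Check: all required cells visited; 9 ≤ 9 moves.

(4,4), (3,4), (3,3), (2,3), (1,3), (1,2), (2,2), (3,2), (4,2), (4,3)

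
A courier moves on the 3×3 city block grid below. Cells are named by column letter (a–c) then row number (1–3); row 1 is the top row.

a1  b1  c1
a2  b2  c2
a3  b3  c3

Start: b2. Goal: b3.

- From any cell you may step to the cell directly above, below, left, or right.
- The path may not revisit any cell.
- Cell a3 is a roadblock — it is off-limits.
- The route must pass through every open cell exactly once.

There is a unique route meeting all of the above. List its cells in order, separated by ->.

Need to visit all 8 open cells exactly once, starting at b2 and ending at b3.
Cell c1 has only two open neighbours (c2 and b1), so the path must pass straight through it: one of those is the cell it's entered from and the other is where it exits.
Route from b2: left to a2, up to a1, 2× right (reaching c1), 2× down (reaching c3), left to b3 — 7 moves in all.
Check: all 8 open cells covered.

b2 -> a2 -> a1 -> b1 -> c1 -> c2 -> c3 -> b3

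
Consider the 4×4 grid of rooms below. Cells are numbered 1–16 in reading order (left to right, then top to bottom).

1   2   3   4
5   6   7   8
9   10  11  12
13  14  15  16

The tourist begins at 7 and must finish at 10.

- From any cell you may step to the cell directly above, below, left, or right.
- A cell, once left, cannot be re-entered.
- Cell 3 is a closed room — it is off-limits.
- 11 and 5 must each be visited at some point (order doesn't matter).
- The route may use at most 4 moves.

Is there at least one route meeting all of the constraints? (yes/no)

no

Even ignoring the no-revisit rule, getting from 7 to 10, taking the cheapest ordering 7 → 5 → 11 → 10 needs at least 2 + 3 + 1 = 6 moves (Manhattan distance per leg), which exceeds the 4-move limit.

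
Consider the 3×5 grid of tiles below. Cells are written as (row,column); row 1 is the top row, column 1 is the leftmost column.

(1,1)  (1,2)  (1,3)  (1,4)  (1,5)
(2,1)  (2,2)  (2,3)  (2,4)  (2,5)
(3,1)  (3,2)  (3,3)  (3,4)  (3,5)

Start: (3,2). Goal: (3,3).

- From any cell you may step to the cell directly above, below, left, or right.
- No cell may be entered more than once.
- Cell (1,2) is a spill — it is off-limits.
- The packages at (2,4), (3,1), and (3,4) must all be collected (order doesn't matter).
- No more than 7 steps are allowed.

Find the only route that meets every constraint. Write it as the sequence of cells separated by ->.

(3,2) -> (3,1) -> (2,1) -> (2,2) -> (2,3) -> (2,4) -> (3,4) -> (3,3)

Any route must reach (2,4), (3,1), and (3,4) and still end at (3,3) within 7 moves, so the order of the required stops is forced.
Route from (3,2): left to (3,1), up to (2,1), 3× right (reaching (2,4)), down to (3,4), left to (3,3) — 7 moves in all.
Check: all required cells visited; 7 ≤ 7 moves.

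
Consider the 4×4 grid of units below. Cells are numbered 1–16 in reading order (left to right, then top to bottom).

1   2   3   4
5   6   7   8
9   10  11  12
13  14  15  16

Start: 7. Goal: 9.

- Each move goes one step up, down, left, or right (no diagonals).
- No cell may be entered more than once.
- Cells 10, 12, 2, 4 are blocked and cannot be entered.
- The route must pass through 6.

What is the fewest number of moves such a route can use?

3

Any route passes through 6 somewhere between 7 and 9. Summing Manhattan distances along the two legs (7 → 6 → 9) gives a lower bound of 1 + 2 = 3 moves.
A route of 3 moves achieves this: 7 → 6 → 5 → 9.
Since 3 matches the lower bound, it is optimal.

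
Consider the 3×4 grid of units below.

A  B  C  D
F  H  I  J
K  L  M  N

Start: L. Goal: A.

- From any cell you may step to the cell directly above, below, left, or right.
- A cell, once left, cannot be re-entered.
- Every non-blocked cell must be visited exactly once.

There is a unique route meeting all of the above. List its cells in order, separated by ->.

L -> K -> F -> H -> I -> M -> N -> J -> D -> C -> B -> A

Need to visit all 12 open cells exactly once, starting at L and ending at A.
Route from L: left 1 to K, up 1 to F, right 2 to I, down 1 to M, right 1 to N, up 2 to D, left 3 to A — 11 moves in all.
Check: all 12 open cells covered.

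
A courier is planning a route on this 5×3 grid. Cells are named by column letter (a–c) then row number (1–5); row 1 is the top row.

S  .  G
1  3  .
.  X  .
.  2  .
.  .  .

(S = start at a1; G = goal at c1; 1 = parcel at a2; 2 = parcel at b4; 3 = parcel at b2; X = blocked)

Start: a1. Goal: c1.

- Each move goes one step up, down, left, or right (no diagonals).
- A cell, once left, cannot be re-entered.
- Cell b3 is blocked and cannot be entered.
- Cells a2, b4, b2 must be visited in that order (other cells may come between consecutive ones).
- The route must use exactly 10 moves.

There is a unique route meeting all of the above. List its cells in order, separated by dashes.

The waypoints must appear in the order a2, b4, b2, with no cell reused.
Route from a1: down 3 to a4, right 2 to c4, up 2 to c2, left 1 to b2, up 1 to b1, right 1 to c1 — 10 moves in all.
Check: order respected (1 at step 1, 2 at step 4, 3 at step 8); 10 moves as required.

a1 - a2 - a3 - a4 - b4 - c4 - c3 - c2 - b2 - b1 - c1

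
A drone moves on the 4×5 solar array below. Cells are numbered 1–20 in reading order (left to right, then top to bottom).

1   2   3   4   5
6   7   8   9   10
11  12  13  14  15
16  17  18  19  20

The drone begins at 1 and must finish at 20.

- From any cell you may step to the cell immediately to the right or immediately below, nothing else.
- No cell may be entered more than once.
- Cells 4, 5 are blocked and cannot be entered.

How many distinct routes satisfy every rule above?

31

A right/down-only route from 1 to 20 makes exactly 3 down-moves and 4 right-moves in some order.
With no other constraints that would be C(7,3) = 35 routes.
Subtract routes through each blocked cell (inclusion–exclusion for overlaps): − through 4: 4 − through 5: 1 + through 4&5: 1 → 31.
That gives 31 routes.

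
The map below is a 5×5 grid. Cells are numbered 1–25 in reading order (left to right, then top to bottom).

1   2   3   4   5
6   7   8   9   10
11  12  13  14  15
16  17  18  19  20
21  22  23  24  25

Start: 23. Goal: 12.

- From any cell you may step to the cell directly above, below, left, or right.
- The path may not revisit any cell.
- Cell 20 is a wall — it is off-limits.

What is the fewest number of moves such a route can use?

The Manhattan distance from 23 to 12 is |5−3| + |3−2| = 3, so at least 3 moves are needed.
A route of 3 moves achieves this: 23 → 18 → 13 → 12.
Since 3 matches the lower bound, it is optimal.

3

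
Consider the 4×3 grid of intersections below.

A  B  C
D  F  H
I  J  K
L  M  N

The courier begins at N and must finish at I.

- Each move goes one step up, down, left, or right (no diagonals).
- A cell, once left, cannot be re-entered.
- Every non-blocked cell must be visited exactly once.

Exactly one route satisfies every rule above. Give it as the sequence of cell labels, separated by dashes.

Need to visit all 12 open cells exactly once, starting at N and ending at I.
Cell C has only two open neighbours (H and B), so the path must pass straight through it: one of those is the cell it's entered from and the other is where it exits.
Route from N: up 3 to C, left 2 to A, down 1 to D, right 1 to F, down 2 to M, left 1 to L, up 1 to I — 11 moves in all.
Check: all 12 open cells covered.

N - K - H - C - B - A - D - F - J - M - L - I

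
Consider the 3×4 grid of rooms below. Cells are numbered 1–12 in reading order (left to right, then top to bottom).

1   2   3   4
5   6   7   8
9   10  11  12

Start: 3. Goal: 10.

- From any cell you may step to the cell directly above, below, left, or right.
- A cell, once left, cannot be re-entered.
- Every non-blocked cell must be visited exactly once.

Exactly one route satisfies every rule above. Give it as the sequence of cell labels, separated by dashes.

3 - 4 - 8 - 12 - 11 - 7 - 6 - 2 - 1 - 5 - 9 - 10

Need to visit all 12 open cells exactly once, starting at 3 and ending at 10.
Cell 1 has only two open neighbours (5 and 2), so the path must pass straight through it: one of those is the cell it's entered from and the other is where it exits.
Route from 3: right to 4, 2× down (reaching 12), left to 11, up to 7, left to 6, up to 2, left to 1, 2× down (reaching 9), right to 10 — 11 moves in all.
Check: all 12 open cells covered.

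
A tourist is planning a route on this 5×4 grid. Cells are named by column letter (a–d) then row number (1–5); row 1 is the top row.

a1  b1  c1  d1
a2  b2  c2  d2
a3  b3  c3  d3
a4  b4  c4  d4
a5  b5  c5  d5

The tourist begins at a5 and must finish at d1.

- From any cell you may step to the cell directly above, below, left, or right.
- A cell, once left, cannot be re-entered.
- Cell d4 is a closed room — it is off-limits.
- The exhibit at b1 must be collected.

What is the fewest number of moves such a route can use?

Any route passes through b1 somewhere between a5 and d1. Summing Manhattan distances along the two legs (a5 → b1 → d1) gives a lower bound of 5 + 2 = 7 moves.
A route of 7 moves achieves this: a5 → a4 → a3 → a2 → a1 → b1 → c1 → d1.
Since 7 matches the lower bound, it is optimal.

7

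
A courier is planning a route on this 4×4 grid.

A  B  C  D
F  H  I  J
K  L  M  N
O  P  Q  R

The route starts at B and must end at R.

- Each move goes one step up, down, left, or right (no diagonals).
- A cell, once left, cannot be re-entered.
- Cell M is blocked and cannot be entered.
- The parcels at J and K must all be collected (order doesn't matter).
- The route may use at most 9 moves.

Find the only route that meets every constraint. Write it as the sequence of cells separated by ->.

The 9-move cap with required stops at J, K leaves no slack for detours.
Route from B: left to A, 2× down (reaching K), right to L, up to H, 2× right (reaching J), 2× down (reaching R) — 9 moves in all.
Check: all required cells visited; 9 ≤ 9 moves.

B -> A -> F -> K -> L -> H -> I -> J -> N -> R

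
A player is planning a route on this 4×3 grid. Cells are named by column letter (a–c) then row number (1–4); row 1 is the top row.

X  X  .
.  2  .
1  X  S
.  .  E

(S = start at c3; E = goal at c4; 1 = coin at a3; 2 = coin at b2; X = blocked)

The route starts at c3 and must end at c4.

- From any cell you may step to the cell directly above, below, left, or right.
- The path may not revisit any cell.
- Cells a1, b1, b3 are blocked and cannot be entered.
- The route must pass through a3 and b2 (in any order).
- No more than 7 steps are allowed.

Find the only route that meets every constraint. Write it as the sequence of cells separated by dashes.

The budget equals the shortest possible length, so every move has to be on a shortest route through the required cells.
Route from c3: up to c2, 2× left (reaching a2), 2× down (reaching a4), 2× right (reaching c4) — 7 moves in all.
Check: all required cells visited; 7 ≤ 7 moves.

c3 - c2 - b2 - a2 - a3 - a4 - b4 - c4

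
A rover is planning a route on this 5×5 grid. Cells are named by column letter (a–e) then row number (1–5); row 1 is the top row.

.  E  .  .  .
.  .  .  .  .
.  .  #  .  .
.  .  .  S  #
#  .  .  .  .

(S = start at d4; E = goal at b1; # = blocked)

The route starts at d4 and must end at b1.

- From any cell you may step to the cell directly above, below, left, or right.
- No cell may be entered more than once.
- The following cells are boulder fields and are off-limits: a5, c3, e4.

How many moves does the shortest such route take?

The Manhattan distance from d4 to b1 is |4−1| + |4−2| = 5, so at least 5 moves are needed.
A route of 5 moves achieves this: d4 → d3 → d2 → d1 → c1 → b1.
Since 5 matches the lower bound, it is optimal.

5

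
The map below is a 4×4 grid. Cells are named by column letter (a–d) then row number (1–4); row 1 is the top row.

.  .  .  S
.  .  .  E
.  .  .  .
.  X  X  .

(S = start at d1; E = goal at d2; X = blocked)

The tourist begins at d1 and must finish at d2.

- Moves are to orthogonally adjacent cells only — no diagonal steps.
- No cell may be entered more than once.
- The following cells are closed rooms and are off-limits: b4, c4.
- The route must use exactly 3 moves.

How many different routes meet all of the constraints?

1

Need simple routes of exactly 3 moves from d1 to d2 (Manhattan distance 1, so 1 moves are spent on a detour and 1 undoing it).
Enumerating: d1 c1 c2 d2.
That gives 1 route.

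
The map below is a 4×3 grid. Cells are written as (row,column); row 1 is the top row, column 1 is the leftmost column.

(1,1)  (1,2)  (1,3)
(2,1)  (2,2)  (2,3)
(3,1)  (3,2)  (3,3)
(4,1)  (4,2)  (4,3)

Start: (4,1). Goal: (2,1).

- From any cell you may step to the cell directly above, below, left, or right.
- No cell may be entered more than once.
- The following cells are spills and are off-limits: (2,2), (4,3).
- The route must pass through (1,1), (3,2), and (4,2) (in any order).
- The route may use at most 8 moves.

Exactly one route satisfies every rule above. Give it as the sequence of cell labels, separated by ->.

Any route must reach (1,1), (3,2), and (4,2) and still end at (2,1) within 8 moves, so the order of the required stops is forced.
Route from (4,1): right to (4,2), up to (3,2), right to (3,3), 2× up (reaching (1,3)), 2× left (reaching (1,1)), down to (2,1) — 8 moves in all.
Check: all required cells visited; 8 ≤ 8 moves.

(4,1) -> (4,2) -> (3,2) -> (3,3) -> (2,3) -> (1,3) -> (1,2) -> (1,1) -> (2,1)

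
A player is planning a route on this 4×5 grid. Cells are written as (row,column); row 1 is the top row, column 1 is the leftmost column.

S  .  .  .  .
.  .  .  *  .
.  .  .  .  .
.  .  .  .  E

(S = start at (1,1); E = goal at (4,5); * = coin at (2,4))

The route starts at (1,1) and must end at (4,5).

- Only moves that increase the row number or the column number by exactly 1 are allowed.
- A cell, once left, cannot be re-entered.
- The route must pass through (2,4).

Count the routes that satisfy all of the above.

A right/down-only route from (1,1) to (4,5) makes exactly 3 down-moves and 4 right-moves in some order.
With no other constraints that would be C(7,3) = 35 routes.
Split at (2,4) and multiply the segment counts: (1,1)→(2,4): 4; (2,4)→(4,5): 3; product = 12.
That gives 12 routes.

12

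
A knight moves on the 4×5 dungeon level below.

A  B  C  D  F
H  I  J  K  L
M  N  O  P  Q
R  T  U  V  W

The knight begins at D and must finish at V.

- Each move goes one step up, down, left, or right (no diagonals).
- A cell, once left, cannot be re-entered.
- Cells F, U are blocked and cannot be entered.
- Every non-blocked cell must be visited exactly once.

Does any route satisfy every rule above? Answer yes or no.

One route that works: D → C → J → I → B → A → H → M → R → T → N → O → P → K → L → Q → W → V.

yes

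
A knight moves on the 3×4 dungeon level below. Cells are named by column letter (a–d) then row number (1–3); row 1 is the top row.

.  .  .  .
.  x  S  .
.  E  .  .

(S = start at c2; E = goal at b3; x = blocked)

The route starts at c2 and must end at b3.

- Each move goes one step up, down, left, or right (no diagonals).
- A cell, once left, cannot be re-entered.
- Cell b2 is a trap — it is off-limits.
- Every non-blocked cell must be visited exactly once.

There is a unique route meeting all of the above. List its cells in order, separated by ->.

c2 -> c3 -> d3 -> d2 -> d1 -> c1 -> b1 -> a1 -> a2 -> a3 -> b3

Need to visit all 11 open cells exactly once, starting at c2 and ending at b3.
Cell a2 has only two open neighbours (a1 and a3), so the path must pass straight through it: one of those is the cell it's entered from and the other is where it exits.
Route from c2: down to c3, right to d3, 2× up (reaching d1), 3× left (reaching a1), 2× down (reaching a3), right to b3 — 10 moves in all.
Check: all 11 open cells covered.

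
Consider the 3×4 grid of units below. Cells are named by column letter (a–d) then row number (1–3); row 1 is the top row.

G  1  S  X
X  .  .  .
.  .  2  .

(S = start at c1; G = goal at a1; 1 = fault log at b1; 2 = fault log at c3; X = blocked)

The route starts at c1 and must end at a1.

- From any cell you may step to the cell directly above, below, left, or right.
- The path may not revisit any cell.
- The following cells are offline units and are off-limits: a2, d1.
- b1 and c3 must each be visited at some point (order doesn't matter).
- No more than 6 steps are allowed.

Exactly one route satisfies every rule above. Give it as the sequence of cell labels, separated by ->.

Any route must reach b1 and c3 and still end at a1 within 6 moves, so the order of the required stops is forced.
Route from c1: 2× down (reaching c3), left to b3, 2× up (reaching b1), left to a1 — 6 moves in all.
Check: all required cells visited; 6 ≤ 6 moves.

c1 -> c2 -> c3 -> b3 -> b2 -> b1 -> a1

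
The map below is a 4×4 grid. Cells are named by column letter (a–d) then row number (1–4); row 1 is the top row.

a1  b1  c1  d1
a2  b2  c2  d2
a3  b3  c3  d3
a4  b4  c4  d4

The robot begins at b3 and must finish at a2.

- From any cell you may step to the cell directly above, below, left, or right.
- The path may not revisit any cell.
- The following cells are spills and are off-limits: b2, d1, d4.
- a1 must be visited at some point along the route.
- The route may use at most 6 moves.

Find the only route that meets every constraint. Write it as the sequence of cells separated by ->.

b3 -> c3 -> c2 -> c1 -> b1 -> a1 -> a2

Any route must reach a1 and still end at a2 within 6 moves, so the order of the required stops is forced.
Route from b3: right 1 to c3, up 2 to c1, left 2 to a1, down 1 to a2 — 6 moves in all.
Check: all required cells visited; 6 ≤ 6 moves.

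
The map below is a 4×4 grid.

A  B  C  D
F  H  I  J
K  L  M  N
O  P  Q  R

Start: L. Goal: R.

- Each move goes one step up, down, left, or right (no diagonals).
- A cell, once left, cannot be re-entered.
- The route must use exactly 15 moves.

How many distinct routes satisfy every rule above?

8

Need simple routes of exactly 15 moves from L to R (Manhattan distance 3, so 6 moves are spent on a detour and 6 undoing it).
Enumerating: L H B A F K O P Q M I C D J N R | L H I M Q P O K F A B C D J N R | L H I M N J D C B A F K O P Q R | L H I J D C B A F K O P Q M N R | L P O K F A B H I C D J N M Q R | L K O P Q M I H F A B C D J N R | L M Q P O K F A B H I C D J N R | L M N J D C I H B A F K O P Q R.
That gives 8 routes.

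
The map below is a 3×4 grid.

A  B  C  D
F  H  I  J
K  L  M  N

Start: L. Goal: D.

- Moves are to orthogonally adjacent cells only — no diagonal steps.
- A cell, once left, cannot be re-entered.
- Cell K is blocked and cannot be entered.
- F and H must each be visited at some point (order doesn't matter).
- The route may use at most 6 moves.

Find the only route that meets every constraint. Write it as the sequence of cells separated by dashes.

L - H - F - A - B - C - D

The budget equals the shortest possible length, so every move has to be on a shortest route through the required cells.
Route from L: up to H, left to F, up to A, 3× right (reaching D) — 6 moves in all.
Check: all required cells visited; 6 ≤ 6 moves.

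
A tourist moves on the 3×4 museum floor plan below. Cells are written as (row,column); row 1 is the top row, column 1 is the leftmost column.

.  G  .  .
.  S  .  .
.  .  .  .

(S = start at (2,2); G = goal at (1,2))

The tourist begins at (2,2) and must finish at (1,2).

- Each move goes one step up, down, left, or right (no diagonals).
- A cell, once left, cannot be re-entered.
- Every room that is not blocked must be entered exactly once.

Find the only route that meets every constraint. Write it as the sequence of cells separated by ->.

(2,2) -> (2,3) -> (1,3) -> (1,4) -> (2,4) -> (3,4) -> (3,3) -> (3,2) -> (3,1) -> (2,1) -> (1,1) -> (1,2)

Need to visit all 12 open cells exactly once, starting at (2,2) and ending at (1,2).
Cell (3,1) has only two open neighbours ((2,1) and (3,2)), so the path must pass straight through it: one of those is the cell it's entered from and the other is where it exits.
Route from (2,2): right 1 to (2,3), up 1 to (1,3), right 1 to (1,4), down 2 to (3,4), left 3 to (3,1), up 2 to (1,1), right 1 to (1,2) — 11 moves in all.
Check: all 12 open cells covered.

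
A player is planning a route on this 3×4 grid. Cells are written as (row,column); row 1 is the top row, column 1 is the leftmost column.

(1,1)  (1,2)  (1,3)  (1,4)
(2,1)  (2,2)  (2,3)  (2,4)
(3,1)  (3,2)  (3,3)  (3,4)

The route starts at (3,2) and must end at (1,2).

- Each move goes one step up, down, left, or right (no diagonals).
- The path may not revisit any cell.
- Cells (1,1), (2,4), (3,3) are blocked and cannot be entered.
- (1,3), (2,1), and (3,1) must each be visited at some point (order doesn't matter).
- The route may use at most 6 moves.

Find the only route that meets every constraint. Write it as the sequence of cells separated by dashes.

(3,2) - (3,1) - (2,1) - (2,2) - (2,3) - (1,3) - (1,2)

The budget equals the shortest possible length, so every move has to be on a shortest route through the required cells.
Route from (3,2): left to (3,1), up to (2,1), 2× right (reaching (2,3)), up to (1,3), left to (1,2) — 6 moves in all.
Check: all required cells visited; 6 ≤ 6 moves.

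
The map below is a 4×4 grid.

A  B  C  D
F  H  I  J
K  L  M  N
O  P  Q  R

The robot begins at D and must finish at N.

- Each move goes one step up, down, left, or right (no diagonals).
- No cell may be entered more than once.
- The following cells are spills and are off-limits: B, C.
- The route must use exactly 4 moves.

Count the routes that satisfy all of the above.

1

Need simple routes of exactly 4 moves from D to N (Manhattan distance 2, so 1 moves are spent on a detour and 1 undoing it).
Enumerating: D J I M N.
That gives 1 route.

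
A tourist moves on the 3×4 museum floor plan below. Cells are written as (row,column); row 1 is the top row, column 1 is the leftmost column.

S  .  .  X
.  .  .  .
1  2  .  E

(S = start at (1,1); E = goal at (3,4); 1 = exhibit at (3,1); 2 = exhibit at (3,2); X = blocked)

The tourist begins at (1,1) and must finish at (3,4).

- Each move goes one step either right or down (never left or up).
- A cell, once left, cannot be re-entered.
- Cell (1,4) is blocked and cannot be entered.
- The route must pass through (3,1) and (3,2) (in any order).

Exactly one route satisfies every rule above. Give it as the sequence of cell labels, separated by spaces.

(1,1) (2,1) (3,1) (3,2) (3,3) (3,4)

Moves only go right or down, so the column and row indices never decrease.
Route from (1,1): 2× down (reaching (3,1)), 3× right (reaching (3,4)) — 5 moves in all.
Check: all required cells visited.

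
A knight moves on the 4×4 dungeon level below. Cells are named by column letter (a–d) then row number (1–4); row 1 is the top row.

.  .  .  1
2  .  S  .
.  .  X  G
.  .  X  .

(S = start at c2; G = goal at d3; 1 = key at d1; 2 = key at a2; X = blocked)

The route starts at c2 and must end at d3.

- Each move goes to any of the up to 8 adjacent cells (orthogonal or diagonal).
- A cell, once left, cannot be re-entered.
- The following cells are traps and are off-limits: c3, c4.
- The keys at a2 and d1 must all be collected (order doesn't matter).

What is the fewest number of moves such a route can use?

Any route passes through a2 and d1 in some order between c2 and d3. Summing Chebyshev distances along each leg and taking the cheapest ordering (c2 → d1 → a2 → d3) gives a lower bound of 1 + 3 + 3 = 7 moves.
A route of 7 moves achieves this: c2 → b1 → a2 → b2 → c1 → d1 → d2 → d3.
Since 7 matches the lower bound, it is optimal.

7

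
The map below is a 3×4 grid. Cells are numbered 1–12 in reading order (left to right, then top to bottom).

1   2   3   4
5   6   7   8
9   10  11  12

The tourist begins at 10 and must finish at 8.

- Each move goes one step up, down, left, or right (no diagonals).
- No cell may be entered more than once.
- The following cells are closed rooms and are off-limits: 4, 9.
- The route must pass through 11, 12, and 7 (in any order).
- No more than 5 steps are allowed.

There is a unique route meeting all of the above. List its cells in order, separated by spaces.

The budget equals the shortest possible length, so every move has to be on a shortest route through the required cells.
Route from 10: up 1 to 6, right 1 to 7, down 1 to 11, right 1 to 12, up 1 to 8 — 5 moves in all.
Check: all required cells visited; 5 ≤ 5 moves.

10 6 7 11 12 8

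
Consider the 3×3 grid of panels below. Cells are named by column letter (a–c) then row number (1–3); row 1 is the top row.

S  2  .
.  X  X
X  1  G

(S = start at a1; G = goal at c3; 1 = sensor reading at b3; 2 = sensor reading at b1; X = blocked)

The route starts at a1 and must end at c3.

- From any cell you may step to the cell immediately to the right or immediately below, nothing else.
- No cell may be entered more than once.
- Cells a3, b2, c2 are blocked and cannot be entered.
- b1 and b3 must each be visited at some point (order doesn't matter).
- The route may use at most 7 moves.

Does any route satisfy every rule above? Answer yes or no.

Right/down moves force the required cells to be taken in the order b1, b3. Every right/down route from b1 to b3 runs into a blocked cell, so that leg cannot be completed.

no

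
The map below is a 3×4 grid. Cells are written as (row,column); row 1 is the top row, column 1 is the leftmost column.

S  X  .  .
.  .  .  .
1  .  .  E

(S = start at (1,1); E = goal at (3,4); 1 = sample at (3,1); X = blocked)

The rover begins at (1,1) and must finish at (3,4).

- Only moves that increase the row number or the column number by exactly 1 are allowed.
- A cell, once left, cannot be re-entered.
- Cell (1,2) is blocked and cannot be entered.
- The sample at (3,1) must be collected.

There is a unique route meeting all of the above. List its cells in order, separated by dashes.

Moves only go right or down, so the column and row indices never decrease.
Route from (1,1): 2× down (reaching (3,1)), 3× right (reaching (3,4)) — 5 moves in all.
Check: all required cells visited.

(1,1) - (2,1) - (3,1) - (3,2) - (3,3) - (3,4)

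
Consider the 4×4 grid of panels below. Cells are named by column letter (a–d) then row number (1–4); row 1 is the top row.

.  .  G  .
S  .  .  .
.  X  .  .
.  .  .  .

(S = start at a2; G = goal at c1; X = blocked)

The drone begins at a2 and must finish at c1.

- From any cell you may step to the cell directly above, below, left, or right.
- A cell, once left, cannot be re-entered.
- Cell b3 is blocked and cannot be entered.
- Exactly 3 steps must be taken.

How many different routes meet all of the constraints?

Need simple routes of exactly 3 moves from a2 to c1 (Manhattan distance 3, so 0 moves are spent on a detour and 0 undoing it).
Enumerating: a2 a1 b1 c1 | a2 b2 b1 c1 | a2 b2 c2 c1.
That gives 3 routes.

3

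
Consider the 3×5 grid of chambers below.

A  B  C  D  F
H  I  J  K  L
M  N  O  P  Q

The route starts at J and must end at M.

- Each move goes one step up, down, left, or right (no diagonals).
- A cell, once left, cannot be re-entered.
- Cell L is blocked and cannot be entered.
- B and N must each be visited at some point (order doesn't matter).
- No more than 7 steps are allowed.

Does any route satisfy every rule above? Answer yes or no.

yes

One route that works: J → C → B → I → N → M.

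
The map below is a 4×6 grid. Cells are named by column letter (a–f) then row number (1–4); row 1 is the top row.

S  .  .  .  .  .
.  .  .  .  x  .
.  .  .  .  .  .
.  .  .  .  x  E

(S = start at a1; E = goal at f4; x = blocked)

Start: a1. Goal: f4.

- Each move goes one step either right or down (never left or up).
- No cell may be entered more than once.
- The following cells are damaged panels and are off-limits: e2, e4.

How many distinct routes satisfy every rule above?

11

A right/down-only route from a1 to f4 makes exactly 3 down-moves and 5 right-moves in some order.
With no other constraints that would be C(8,3) = 56 routes.
Subtract routes through each blocked cell (inclusion–exclusion for overlaps): − through e2: 15 − through e4: 35 + through e2&e4: 5 → 11.
That gives 11 routes.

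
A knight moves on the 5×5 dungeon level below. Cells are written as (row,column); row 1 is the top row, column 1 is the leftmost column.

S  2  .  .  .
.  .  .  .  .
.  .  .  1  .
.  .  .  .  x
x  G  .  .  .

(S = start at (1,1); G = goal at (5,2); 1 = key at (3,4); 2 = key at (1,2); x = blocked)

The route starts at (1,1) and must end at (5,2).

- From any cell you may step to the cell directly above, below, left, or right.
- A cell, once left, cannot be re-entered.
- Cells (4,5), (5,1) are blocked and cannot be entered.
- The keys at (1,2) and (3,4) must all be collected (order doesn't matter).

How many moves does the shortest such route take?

Any route passes through (1,2) and (3,4) in some order between (1,1) and (5,2). Summing Manhattan distances along each leg and taking the cheapest ordering ((1,1) → (1,2) → (3,4) → (5,2)) gives a lower bound of 1 + 4 + 4 = 9 moves.
A route of 9 moves achieves this: (1,1) → (1,2) → (2,2) → (3,2) → (3,3) → (3,4) → (4,4) → (5,4) → (5,3) → (5,2).
Since 9 matches the lower bound, it is optimal.

9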